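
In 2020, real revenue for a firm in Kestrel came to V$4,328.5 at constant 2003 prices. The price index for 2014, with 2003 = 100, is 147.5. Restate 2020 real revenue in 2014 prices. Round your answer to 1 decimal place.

V$6,384.5

Real revenue in 2014 prices = Real revenue in 2003 prices × (P_2014/P_2003) = 4328.5 × 1.475 = 6384.54.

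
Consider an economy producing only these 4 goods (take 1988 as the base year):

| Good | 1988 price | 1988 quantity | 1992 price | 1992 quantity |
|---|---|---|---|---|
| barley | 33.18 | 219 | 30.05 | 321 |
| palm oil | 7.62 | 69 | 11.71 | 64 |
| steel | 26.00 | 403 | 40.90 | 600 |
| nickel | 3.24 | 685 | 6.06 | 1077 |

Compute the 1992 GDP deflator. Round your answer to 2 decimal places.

Nominal GDP 1992 = 30.05·321 + 11.71·64 + 40.90·600 + 6.06·1077 = 41462.11.
Real GDP 1992 (at 1988 prices) = 33.18·321 + 7.62·64 + 26.00·600 + 3.24·1077 = 30227.94.
Deflator = Nominal/Real × 100 = 41462.11/30227.94 × 100 = 137.165.

137.16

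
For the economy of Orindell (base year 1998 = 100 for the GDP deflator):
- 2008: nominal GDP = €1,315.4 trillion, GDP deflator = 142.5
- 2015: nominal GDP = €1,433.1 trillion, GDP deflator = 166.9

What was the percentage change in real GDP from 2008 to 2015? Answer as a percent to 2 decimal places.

Deflate each year: 2008 → 1315.4/1.425 = 923.09; 2015 → 1433.1/1.669 = 858.66.
So real GDP changed by 858.66/923.09 − 1 = -0.0698, i.e. -6.98%.

-6.98%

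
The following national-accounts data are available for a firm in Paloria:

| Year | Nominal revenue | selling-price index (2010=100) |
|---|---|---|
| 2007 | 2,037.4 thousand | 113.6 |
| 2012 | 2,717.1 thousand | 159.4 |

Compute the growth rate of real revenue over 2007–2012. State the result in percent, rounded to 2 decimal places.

Deflate each year: 2007 → 2037.4/1.136 = 1793.49; 2012 → 2717.1/1.594 = 1704.58.
So real revenue changed by 1704.58/1793.49 − 1 = -0.0496, i.e. -4.96%.

-4.96%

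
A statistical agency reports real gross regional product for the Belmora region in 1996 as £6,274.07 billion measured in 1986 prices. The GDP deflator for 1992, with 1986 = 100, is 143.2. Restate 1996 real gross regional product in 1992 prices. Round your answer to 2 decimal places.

Real gross regional product in 1992 prices = Real gross regional product in 1986 prices × (P_1992/P_1986) = 6274.07 × 1.432 = 8984.47.

£8,984.47 billion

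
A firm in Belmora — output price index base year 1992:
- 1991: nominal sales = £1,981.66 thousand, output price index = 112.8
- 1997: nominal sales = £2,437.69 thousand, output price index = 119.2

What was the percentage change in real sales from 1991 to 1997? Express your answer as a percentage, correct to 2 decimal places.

16.41%

Deflate each year: 1991 → 1981.66/1.128 = 1756.79; 1997 → 2437.69/1.192 = 2045.04.
So real sales changed by 2045.04/1756.79 − 1 = 0.1641, i.e. 16.41%.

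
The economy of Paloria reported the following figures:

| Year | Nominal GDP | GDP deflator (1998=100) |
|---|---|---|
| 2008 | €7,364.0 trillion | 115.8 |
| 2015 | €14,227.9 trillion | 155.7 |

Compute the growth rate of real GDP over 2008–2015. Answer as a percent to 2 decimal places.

Real GDP 2008 = 7364.0 / 1.158 = 6359.24.
Real GDP 2015 = 14227.9 / 1.557 = 9138.02.
Real growth = 9138.02 / 6359.24 − 1 = 0.4370.

43.70%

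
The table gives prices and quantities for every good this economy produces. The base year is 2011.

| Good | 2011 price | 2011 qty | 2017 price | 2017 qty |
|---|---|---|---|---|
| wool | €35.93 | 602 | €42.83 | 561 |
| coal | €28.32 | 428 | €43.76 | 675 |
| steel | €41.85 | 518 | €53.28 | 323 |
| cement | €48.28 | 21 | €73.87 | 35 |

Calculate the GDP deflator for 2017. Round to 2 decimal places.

134.66

Nominal GDP 2017 = 42.83·561 + 43.76·675 + 53.28·323 + 73.87·35 = 73360.52.
Real GDP 2017 (at 2011 prices) = 35.93·561 + 28.32·675 + 41.85·323 + 48.28·35 = 54480.08.
Deflator = Nominal/Real × 100 = 73360.52/54480.08 × 100 = 134.656.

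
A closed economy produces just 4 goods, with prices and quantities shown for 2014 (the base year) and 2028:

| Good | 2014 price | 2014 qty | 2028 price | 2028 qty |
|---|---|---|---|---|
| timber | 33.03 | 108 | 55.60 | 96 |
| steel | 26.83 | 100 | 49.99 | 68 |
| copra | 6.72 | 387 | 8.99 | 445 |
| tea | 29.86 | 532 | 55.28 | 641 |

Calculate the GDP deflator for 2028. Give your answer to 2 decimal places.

Nominal GDP 2028 = 55.60·96 + 49.99·68 + 8.99·445 + 55.28·641 = 48171.95.
Real GDP 2028 (at 2014 prices) = 33.03·96 + 26.83·68 + 6.72·445 + 29.86·641 = 27125.98.
Deflator = Nominal/Real × 100 = 48171.95/27125.98 × 100 = 177.586.

177.59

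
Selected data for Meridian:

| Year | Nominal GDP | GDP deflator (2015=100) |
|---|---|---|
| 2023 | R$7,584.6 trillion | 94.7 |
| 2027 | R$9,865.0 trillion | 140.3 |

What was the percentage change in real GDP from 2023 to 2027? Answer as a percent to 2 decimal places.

Real GDP 2023 = 7584.6 / 0.947 = 8009.08.
Real GDP 2027 = 9865.0 / 1.403 = 7031.36.
Real growth = 7031.36 / 8009.08 − 1 = -0.1221.

-12.21%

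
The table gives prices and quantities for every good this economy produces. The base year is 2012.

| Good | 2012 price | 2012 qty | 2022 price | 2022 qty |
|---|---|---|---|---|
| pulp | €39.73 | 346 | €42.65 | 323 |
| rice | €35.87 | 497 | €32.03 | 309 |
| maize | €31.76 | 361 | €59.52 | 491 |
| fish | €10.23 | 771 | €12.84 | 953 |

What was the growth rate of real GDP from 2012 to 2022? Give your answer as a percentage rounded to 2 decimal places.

-3.27%

Real GDP 2012 = Nominal GDP 2012 = 39.73·346 + 35.87·497 + 31.76·361 + 10.23·771 = 50926.66.
Real GDP 2022 (at 2012 prices) = 39.73·323 + 35.87·309 + 31.76·491 + 10.23·953 = 49259.97.
Real growth = 49259.97/50926.66 − 1 = -0.0327.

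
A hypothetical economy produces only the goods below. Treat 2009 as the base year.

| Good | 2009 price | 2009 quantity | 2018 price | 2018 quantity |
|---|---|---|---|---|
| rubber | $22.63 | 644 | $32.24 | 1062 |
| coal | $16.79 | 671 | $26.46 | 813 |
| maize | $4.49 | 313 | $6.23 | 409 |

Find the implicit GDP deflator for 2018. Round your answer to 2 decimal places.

147.52

Nominal GDP 2018 = 32.24·1062 + 26.46·813 + 6.23·409 = 58298.93.
Real GDP 2018 (at 2009 prices) = 22.63·1062 + 16.79·813 + 4.49·409 = 39519.74.
Deflator = Nominal/Real × 100 = 58298.93/39519.74 × 100 = 147.519.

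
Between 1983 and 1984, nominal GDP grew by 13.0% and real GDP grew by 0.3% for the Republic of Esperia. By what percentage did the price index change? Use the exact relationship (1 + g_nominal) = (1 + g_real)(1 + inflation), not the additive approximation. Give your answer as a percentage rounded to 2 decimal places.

(1 + g_nom) = (1 + g_real)(1 + π), so π = 1.1300 / 1.0030 − 1 = 0.12662.

12.66%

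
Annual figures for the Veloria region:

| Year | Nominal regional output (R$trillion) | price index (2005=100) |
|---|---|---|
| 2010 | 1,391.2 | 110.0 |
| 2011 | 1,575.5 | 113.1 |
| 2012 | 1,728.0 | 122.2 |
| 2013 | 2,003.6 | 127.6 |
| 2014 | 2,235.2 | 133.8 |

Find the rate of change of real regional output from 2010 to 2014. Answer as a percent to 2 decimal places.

Real regional output 2010 = 1391.2/1.100 = 1264.73.
Real regional output 2014 = 2235.2/1.338 = 1670.55.
Change = 1670.55/1264.73 − 1 = 0.3209.

32.09%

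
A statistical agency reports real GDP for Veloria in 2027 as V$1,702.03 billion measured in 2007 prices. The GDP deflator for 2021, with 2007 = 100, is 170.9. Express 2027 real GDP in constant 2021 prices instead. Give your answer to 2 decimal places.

Real GDP in 2021 prices = Real GDP in 2007 prices × (P_2021/P_2007) = 1702.03 × 1.709 = 2908.77.

V$2,908.77 billion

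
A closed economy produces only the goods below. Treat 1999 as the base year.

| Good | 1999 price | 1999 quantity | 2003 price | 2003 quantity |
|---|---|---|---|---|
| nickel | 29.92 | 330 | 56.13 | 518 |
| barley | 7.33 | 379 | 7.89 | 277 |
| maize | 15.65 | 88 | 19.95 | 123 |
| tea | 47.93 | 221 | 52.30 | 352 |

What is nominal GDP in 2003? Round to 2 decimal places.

Nominal GDP 2003 = Σ (p_2003 × q_2003) = 56.13·518 + 7.89·277 + 19.95·123 + 52.30·352 = 52124.32.

52124.32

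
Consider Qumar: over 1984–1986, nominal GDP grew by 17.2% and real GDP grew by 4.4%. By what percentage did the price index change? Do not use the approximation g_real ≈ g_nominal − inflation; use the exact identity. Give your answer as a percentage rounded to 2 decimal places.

12.26%

(1 + g_nom) = (1 + g_real)(1 + π), so π = 1.1720 / 1.0440 − 1 = 0.12261.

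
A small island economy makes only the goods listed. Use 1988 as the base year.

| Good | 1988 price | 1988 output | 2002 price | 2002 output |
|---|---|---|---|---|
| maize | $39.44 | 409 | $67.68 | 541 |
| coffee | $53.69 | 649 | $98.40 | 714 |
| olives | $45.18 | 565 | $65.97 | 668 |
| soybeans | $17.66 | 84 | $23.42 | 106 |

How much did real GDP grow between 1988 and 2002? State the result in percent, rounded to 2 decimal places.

Real GDP 1988 = Nominal GDP 1988 = 39.44·409 + 53.69·649 + 45.18·565 + 17.66·84 = 77985.91.
Real GDP 2002 (at 1988 prices) = 39.44·541 + 53.69·714 + 45.18·668 + 17.66·106 = 91723.90.
Real growth = 91723.90/77985.91 − 1 = 0.1762.

17.62%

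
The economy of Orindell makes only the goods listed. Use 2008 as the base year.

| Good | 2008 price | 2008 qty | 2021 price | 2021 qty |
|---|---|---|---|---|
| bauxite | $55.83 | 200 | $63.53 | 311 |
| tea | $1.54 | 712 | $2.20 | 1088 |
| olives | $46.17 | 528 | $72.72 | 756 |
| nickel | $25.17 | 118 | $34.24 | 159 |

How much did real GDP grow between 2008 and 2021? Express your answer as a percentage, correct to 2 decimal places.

46.29%

Real GDP 2008 = Nominal GDP 2008 = 55.83·200 + 1.54·712 + 46.17·528 + 25.17·118 = 39610.30.
Real GDP 2021 (at 2008 prices) = 55.83·311 + 1.54·1088 + 46.17·756 + 25.17·159 = 57945.20.
Real growth = 57945.20/39610.30 − 1 = 0.4629.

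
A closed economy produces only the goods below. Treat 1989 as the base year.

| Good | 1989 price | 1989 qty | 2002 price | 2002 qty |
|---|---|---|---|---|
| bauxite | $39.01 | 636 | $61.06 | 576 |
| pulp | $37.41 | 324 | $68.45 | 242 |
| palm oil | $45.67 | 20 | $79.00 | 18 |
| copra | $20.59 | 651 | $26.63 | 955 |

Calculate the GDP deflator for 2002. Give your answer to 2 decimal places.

151.11

Nominal GDP 2002 = 61.06·576 + 68.45·242 + 79.00·18 + 26.63·955 = 78589.11.
Real GDP 2002 (at 1989 prices) = 39.01·576 + 37.41·242 + 45.67·18 + 20.59·955 = 52008.49.
Deflator = Nominal/Real × 100 = 78589.11/52008.49 × 100 = 151.108.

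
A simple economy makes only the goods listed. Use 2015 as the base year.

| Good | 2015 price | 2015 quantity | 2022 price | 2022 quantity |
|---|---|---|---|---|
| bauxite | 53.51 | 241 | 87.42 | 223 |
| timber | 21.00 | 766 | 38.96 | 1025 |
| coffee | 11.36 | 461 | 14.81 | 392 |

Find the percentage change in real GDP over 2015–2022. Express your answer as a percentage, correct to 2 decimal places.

Real GDP 2015 = Nominal GDP 2015 = 53.51·241 + 21.00·766 + 11.36·461 = 34218.87.
Real GDP 2022 (at 2015 prices) = 53.51·223 + 21.00·1025 + 11.36·392 = 37910.85.
Real growth = 37910.85/34218.87 − 1 = 0.1079.

10.79%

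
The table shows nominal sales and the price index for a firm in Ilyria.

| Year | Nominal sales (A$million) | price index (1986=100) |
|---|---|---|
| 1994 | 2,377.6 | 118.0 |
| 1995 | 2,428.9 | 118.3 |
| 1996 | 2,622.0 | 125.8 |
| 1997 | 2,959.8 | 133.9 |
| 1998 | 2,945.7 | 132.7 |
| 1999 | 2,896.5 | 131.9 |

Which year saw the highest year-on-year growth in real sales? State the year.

1997

1995: real = 2428.9/1.183 = 2053.17; growth vs 1994 (2014.92) = 1.90%.
1996: real = 2622.0/1.258 = 2084.26; growth vs 1995 (2053.17) = 1.51%.
1997: real = 2959.8/1.339 = 2210.46; growth vs 1996 (2084.26) = 6.05%.
1998: real = 2945.7/1.327 = 2219.82; growth vs 1997 (2210.46) = 0.42%.
1999: real = 2896.5/1.319 = 2195.98; growth vs 1998 (2219.82) = -1.07%.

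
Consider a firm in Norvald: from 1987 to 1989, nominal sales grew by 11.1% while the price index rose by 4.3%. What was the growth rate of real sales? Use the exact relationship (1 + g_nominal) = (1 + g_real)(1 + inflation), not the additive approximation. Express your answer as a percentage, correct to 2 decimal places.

6.52%

(1 + g_nom) = (1 + g_real)(1 + π), so g_real = 1.1110 / 1.0430 − 1 = 0.06520.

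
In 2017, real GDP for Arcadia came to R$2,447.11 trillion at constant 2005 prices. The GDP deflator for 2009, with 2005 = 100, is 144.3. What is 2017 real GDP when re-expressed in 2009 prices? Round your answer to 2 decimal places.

Real GDP in 2009 prices = Real GDP in 2005 prices × (P_2009/P_2005) = 2447.11 × 1.443 = 3531.18.

R$3,531.18 trillion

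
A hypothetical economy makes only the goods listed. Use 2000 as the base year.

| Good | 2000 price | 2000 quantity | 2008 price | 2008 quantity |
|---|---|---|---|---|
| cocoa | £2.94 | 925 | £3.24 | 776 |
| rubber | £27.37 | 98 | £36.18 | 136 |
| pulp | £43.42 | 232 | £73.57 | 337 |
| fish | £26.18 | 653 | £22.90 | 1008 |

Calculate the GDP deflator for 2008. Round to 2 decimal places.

Nominal GDP 2008 = 3.24·776 + 36.18·136 + 73.57·337 + 22.90·1008 = 55311.01.
Real GDP 2008 (at 2000 prices) = 2.94·776 + 27.37·136 + 43.42·337 + 26.18·1008 = 47025.74.
Deflator = Nominal/Real × 100 = 55311.01/47025.74 × 100 = 117.619.

117.62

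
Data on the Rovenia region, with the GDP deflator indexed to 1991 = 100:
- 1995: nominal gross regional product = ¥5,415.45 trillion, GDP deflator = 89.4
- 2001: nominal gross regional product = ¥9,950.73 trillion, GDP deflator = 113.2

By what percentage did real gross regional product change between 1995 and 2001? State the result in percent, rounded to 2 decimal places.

Real gross regional product 1995 = 5415.45 / 0.894 = 6057.55.
Real gross regional product 2001 = 9950.73 / 1.132 = 8790.40.
Real growth = 8790.40 / 6057.55 − 1 = 0.4511.

45.11%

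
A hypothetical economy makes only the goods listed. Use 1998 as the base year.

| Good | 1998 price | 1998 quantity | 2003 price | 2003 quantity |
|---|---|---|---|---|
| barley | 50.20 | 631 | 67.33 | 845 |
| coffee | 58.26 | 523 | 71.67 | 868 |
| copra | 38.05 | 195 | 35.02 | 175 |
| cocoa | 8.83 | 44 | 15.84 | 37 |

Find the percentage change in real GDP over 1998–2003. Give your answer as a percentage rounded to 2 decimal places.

Real GDP 1998 = Nominal GDP 1998 = 50.20·631 + 58.26·523 + 38.05·195 + 8.83·44 = 69954.45.
Real GDP 2003 (at 1998 prices) = 50.20·845 + 58.26·868 + 38.05·175 + 8.83·37 = 99974.14.
Real growth = 99974.14/69954.45 − 1 = 0.4291.

42.91%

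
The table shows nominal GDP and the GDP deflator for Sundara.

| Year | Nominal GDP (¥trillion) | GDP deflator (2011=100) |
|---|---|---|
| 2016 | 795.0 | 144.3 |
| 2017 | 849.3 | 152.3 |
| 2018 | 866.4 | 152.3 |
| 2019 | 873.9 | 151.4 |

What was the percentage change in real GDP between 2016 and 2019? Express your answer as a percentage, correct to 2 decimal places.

4.77%

Real GDP 2016 = 795.0/1.443 = 550.94.
Real GDP 2019 = 873.9/1.514 = 577.21.
Change = 577.21/550.94 − 1 = 0.0477.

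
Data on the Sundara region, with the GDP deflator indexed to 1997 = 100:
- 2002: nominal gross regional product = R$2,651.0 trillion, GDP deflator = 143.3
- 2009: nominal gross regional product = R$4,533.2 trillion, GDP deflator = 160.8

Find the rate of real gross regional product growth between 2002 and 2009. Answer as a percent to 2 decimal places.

52.39%

Real gross regional product 2002 = 2651.0 / 1.433 = 1849.97.
Real gross regional product 2009 = 4533.2 / 1.608 = 2819.15.
Real growth = 2819.15 / 1849.97 − 1 = 0.5239.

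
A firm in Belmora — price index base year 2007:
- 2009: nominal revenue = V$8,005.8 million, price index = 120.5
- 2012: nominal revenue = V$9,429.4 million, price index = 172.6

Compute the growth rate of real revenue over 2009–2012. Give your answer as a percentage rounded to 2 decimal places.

Deflate each year: 2009 → 8005.8/1.205 = 6643.82; 2012 → 9429.4/1.726 = 5463.15.
So real revenue changed by 5463.15/6643.82 − 1 = -0.1777, i.e. -17.77%.

-17.77%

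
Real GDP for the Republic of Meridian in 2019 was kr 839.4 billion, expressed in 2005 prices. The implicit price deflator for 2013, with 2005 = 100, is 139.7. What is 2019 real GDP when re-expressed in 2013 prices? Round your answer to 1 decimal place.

Real GDP in 2013 prices = Real GDP in 2005 prices × (P_2013/P_2005) = 839.4 × 1.397 = 1172.64.

kr 1,172.6 billion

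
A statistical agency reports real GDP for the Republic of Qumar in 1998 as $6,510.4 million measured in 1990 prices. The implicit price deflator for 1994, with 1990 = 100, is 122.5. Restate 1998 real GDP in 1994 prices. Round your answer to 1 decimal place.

Real GDP in 1994 prices = Real GDP in 1990 prices × (P_1994/P_1990) = 6510.4 × 1.225 = 7975.24.

$7,975.2 million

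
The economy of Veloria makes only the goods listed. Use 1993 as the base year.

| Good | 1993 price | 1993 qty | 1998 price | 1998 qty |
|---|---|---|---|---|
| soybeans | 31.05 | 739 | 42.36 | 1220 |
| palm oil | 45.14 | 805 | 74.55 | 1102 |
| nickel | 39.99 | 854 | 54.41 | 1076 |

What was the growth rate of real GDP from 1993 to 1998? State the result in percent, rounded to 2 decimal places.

Real GDP 1993 = Nominal GDP 1993 = 31.05·739 + 45.14·805 + 39.99·854 = 93435.11.
Real GDP 1998 (at 1993 prices) = 31.05·1220 + 45.14·1102 + 39.99·1076 = 130654.52.
Real growth = 130654.52/93435.11 − 1 = 0.3983.

39.83%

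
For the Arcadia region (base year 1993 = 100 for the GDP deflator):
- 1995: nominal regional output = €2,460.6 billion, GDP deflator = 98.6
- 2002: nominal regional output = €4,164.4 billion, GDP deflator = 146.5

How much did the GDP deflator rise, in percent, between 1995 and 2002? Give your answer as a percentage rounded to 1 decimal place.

48.6%

Price-level change = 146.5 / 98.6 − 1 = 0.4858.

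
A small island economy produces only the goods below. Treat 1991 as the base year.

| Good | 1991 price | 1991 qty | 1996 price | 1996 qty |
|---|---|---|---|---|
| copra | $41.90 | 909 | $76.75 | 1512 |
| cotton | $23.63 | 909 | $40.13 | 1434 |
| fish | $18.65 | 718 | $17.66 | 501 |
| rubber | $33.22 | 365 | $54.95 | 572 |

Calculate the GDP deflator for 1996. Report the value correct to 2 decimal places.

170.30

Nominal GDP 1996 = 76.75·1512 + 40.13·1434 + 17.66·501 + 54.95·572 = 213871.48.
Real GDP 1996 (at 1991 prices) = 41.90·1512 + 23.63·1434 + 18.65·501 + 33.22·572 = 125583.71.
Deflator = Nominal/Real × 100 = 213871.48/125583.71 × 100 = 170.302.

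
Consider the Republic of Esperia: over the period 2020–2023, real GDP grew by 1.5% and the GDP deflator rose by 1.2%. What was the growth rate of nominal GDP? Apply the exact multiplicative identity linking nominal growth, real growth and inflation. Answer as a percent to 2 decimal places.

2.72%

(1 + g_nom) = (1 + g_real)(1 + π) = 1.0150 × 1.0120 = 1.02718.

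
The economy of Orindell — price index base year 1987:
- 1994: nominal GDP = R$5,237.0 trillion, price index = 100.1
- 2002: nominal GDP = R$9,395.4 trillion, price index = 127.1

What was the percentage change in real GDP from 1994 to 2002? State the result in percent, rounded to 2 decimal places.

Real GDP 1994 = 5237.0 / 1.001 = 5231.77.
Real GDP 2002 = 9395.4 / 1.271 = 7392.13.
Real growth = 7392.13 / 5231.77 − 1 = 0.4129.

41.29%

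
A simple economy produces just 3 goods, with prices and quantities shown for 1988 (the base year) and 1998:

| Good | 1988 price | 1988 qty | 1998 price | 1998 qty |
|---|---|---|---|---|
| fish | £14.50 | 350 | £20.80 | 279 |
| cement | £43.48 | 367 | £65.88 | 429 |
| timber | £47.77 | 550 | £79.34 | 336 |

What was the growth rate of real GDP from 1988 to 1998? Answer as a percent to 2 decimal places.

Real GDP 1988 = Nominal GDP 1988 = 14.50·350 + 43.48·367 + 47.77·550 = 47305.66.
Real GDP 1998 (at 1988 prices) = 14.50·279 + 43.48·429 + 47.77·336 = 38749.14.
Real growth = 38749.14/47305.66 − 1 = -0.1809.

-18.09%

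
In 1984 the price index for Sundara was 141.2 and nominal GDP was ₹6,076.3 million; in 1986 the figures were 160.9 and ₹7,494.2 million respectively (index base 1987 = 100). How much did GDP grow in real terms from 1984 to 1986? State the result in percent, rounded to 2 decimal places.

Deflate each year: 1984 → 6076.3/1.412 = 4303.33; 1986 → 7494.2/1.609 = 4657.68.
So real GDP changed by 4657.68/4303.33 − 1 = 0.0823, i.e. 8.23%.

8.23%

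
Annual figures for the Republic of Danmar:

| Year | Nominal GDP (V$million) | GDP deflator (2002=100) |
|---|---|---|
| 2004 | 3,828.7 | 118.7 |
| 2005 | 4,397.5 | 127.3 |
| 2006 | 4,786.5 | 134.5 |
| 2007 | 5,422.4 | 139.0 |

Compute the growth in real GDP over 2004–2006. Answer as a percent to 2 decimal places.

Real GDP 2004 = 3828.7/1.187 = 3225.53.
Real GDP 2006 = 4786.5/1.345 = 3558.74.
Change = 3558.74/3225.53 − 1 = 0.1033.

10.33%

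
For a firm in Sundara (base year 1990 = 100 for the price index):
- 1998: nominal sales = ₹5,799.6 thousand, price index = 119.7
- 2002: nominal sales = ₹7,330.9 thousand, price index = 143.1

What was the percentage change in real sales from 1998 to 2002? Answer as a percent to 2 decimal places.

5.73%

Real sales 1998 = 5799.6 / 1.197 = 4845.11.
Real sales 2002 = 7330.9 / 1.431 = 5122.92.
Real growth = 5122.92 / 4845.11 − 1 = 0.0573.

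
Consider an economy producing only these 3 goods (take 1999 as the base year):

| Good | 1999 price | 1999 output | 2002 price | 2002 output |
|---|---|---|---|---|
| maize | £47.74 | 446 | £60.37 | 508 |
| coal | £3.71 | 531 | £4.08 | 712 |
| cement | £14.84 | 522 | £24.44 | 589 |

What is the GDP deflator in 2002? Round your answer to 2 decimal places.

134.61

Nominal GDP 2002 = 60.37·508 + 4.08·712 + 24.44·589 = 47968.08.
Real GDP 2002 (at 1999 prices) = 47.74·508 + 3.71·712 + 14.84·589 = 35634.20.
Deflator = Nominal/Real × 100 = 47968.08/35634.20 × 100 = 134.612.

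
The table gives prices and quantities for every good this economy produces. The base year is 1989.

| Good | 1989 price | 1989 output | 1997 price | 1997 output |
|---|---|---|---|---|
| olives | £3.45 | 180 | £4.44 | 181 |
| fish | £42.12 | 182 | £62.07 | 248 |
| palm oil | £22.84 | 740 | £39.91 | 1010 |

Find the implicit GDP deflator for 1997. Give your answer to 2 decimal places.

165.52

Nominal GDP 1997 = 4.44·181 + 62.07·248 + 39.91·1010 = 56506.10.
Real GDP 1997 (at 1989 prices) = 3.45·181 + 42.12·248 + 22.84·1010 = 34138.61.
Deflator = Nominal/Real × 100 = 56506.10/34138.61 × 100 = 165.520.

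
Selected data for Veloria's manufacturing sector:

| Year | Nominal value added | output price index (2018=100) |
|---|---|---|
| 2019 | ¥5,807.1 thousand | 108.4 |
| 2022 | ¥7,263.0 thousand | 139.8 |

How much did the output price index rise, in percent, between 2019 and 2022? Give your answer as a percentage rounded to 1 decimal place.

Price-level change = 139.8 / 108.4 − 1 = 0.2897.

29.0%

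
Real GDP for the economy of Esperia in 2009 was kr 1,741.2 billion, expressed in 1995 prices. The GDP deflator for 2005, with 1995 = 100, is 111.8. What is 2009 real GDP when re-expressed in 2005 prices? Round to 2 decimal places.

kr 1,946.66 billion

Real GDP in 2005 prices = Real GDP in 1995 prices × (P_2005/P_1995) = 1741.2 × 1.118 = 1946.66.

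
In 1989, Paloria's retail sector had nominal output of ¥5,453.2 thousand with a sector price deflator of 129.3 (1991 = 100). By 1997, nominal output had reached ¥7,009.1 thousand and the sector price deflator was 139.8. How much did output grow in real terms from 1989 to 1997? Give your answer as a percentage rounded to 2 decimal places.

Real output 1989 = 5453.2 / 1.293 = 4217.48.
Real output 1997 = 7009.1 / 1.398 = 5013.66.
Real growth = 5013.66 / 4217.48 − 1 = 0.1888.

18.88%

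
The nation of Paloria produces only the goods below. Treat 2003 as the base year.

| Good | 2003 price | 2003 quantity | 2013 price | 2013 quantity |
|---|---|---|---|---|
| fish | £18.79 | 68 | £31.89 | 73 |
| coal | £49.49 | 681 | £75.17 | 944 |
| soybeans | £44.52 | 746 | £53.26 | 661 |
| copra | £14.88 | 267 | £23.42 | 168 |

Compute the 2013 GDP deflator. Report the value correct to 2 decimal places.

Nominal GDP 2013 = 31.89·73 + 75.17·944 + 53.26·661 + 23.42·168 = 112427.87.
Real GDP 2013 (at 2003 prices) = 18.79·73 + 49.49·944 + 44.52·661 + 14.88·168 = 80017.79.
Deflator = Nominal/Real × 100 = 112427.87/80017.79 × 100 = 140.504.

140.50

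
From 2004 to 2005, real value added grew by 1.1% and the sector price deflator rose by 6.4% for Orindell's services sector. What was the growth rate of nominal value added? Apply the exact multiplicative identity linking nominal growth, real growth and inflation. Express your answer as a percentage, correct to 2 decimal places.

(1 + g_nom) = (1 + g_real)(1 + π) = 1.0110 × 1.0640 = 1.07570.

7.57%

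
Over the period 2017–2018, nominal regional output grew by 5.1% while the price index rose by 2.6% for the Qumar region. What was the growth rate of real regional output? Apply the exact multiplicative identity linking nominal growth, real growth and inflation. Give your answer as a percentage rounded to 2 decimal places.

2.44%

(1 + g_nom) = (1 + g_real)(1 + π), so g_real = 1.0510 / 1.0260 − 1 = 0.02437.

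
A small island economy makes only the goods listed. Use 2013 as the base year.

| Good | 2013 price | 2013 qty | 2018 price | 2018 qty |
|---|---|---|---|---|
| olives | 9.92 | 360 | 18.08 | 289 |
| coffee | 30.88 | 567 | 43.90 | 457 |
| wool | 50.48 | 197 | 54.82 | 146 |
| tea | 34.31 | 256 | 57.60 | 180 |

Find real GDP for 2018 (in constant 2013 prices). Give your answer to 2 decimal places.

30524.92

Real GDP 2018 = Σ (p_2013 × q_2018) = 9.92·289 + 30.88·457 + 50.48·146 + 34.31·180 = 30524.92.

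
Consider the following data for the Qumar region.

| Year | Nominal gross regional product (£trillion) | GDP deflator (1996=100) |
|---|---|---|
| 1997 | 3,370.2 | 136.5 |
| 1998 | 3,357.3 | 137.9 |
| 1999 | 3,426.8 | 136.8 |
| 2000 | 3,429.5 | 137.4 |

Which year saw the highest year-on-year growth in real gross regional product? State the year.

1998: real = 3357.3/1.379 = 2434.59; growth vs 1997 (2469.01) = -1.39%.
1999: real = 3426.8/1.368 = 2504.97; growth vs 1998 (2434.59) = 2.89%.
2000: real = 3429.5/1.374 = 2496.00; growth vs 1999 (2504.97) = -0.36%.

1999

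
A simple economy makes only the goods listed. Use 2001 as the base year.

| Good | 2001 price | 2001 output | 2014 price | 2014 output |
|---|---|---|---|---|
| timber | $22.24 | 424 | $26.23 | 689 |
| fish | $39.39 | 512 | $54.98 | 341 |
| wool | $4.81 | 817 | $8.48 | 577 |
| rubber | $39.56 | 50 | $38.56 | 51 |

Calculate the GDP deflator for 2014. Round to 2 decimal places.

130.20

Nominal GDP 2014 = 26.23·689 + 54.98·341 + 8.48·577 + 38.56·51 = 43680.17.
Real GDP 2014 (at 2001 prices) = 22.24·689 + 39.39·341 + 4.81·577 + 39.56·51 = 33548.28.
Deflator = Nominal/Real × 100 = 43680.17/33548.28 × 100 = 130.201.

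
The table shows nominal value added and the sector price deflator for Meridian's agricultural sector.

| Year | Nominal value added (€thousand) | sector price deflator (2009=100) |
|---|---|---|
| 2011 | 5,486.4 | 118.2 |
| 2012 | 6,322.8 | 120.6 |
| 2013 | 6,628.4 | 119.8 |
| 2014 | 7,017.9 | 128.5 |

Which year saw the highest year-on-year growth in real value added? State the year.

2012

2012: real = 6322.8/1.206 = 5242.79; growth vs 2011 (4641.62) = 12.95%.
2013: real = 6628.4/1.198 = 5532.89; growth vs 2012 (5242.79) = 5.53%.
2014: real = 7017.9/1.285 = 5461.40; growth vs 2013 (5532.89) = -1.29%.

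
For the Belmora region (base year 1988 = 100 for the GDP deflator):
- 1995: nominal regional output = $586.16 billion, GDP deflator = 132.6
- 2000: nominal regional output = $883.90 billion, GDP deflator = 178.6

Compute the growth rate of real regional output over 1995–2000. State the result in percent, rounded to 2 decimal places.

Real regional output 1995 = 586.16 / 1.326 = 442.05.
Real regional output 2000 = 883.90 / 1.786 = 494.90.
Real growth = 494.90 / 442.05 − 1 = 0.1196.

11.96%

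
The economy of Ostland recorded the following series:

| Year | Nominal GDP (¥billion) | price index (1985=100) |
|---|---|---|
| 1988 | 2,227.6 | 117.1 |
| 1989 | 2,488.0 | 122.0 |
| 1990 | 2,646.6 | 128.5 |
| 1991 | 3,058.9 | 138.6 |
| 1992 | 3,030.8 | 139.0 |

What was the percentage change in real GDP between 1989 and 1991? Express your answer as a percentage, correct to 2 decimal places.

Real GDP 1989 = 2488.0/1.220 = 2039.34.
Real GDP 1991 = 3058.9/1.386 = 2207.00.
Change = 2207.00/2039.34 − 1 = 0.0822.

8.22%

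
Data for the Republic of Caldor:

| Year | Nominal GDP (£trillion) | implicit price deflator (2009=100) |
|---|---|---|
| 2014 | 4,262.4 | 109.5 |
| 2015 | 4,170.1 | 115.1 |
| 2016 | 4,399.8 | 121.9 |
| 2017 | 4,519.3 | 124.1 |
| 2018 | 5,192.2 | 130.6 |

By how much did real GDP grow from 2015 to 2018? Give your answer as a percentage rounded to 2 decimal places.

Real GDP 2015 = 4170.1/1.151 = 3623.02.
Real GDP 2018 = 5192.2/1.306 = 3975.65.
Change = 3975.65/3623.02 − 1 = 0.0973.

9.73%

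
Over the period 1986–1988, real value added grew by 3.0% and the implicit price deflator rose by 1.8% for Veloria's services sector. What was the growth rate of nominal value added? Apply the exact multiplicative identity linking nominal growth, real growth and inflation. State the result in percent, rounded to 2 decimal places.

(1 + g_nom) = (1 + g_real)(1 + π) = 1.0300 × 1.0180 = 1.04854.

4.85%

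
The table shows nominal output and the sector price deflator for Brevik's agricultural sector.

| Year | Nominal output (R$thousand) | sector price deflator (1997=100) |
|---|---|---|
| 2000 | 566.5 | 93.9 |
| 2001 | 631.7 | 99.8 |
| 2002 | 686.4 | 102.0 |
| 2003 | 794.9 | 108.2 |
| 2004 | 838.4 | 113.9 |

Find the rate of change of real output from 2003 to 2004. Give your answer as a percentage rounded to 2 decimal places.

0.19%

Real output 2003 = 794.9/1.082 = 734.66.
Real output 2004 = 838.4/1.139 = 736.08.
Change = 736.08/734.66 − 1 = 0.0019.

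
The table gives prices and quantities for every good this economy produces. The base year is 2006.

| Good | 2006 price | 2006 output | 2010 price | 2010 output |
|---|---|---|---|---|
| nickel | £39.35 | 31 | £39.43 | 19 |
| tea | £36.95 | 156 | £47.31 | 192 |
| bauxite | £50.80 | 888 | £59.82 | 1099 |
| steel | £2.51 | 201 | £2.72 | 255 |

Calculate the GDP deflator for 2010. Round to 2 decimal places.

118.59

Nominal GDP 2010 = 39.43·19 + 47.31·192 + 59.82·1099 + 2.72·255 = 76268.47.
Real GDP 2010 (at 2006 prices) = 39.35·19 + 36.95·192 + 50.80·1099 + 2.51·255 = 64311.30.
Deflator = Nominal/Real × 100 = 76268.47/64311.30 × 100 = 118.593.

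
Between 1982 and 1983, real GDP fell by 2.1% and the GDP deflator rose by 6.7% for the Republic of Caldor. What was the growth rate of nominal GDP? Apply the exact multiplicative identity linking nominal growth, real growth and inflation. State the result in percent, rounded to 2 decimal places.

(1 + g_nom) = (1 + g_real)(1 + π) = 0.9790 × 1.0670 = 1.04459.

4.46%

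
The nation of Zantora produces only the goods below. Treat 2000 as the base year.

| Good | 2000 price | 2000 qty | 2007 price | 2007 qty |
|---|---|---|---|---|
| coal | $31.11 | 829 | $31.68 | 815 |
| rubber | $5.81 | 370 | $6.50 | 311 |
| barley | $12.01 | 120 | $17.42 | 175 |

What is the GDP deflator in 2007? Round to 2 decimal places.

105.56

Nominal GDP 2007 = 31.68·815 + 6.50·311 + 17.42·175 = 30889.20.
Real GDP 2007 (at 2000 prices) = 31.11·815 + 5.81·311 + 12.01·175 = 29263.31.
Deflator = Nominal/Real × 100 = 30889.20/29263.31 × 100 = 105.556.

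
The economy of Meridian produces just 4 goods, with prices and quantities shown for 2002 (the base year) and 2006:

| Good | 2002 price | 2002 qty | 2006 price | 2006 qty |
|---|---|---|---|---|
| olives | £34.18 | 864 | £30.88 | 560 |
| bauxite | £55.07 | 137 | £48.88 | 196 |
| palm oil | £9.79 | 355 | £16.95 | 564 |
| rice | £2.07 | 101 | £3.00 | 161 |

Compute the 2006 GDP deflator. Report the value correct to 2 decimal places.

103.15

Nominal GDP 2006 = 30.88·560 + 48.88·196 + 16.95·564 + 3.00·161 = 36916.08.
Real GDP 2006 (at 2002 prices) = 34.18·560 + 55.07·196 + 9.79·564 + 2.07·161 = 35789.35.
Deflator = Nominal/Real × 100 = 36916.08/35789.35 × 100 = 103.148.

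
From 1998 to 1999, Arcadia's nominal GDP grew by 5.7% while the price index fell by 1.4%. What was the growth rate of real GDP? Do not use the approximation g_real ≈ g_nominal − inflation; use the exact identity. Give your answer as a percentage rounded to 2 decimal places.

(1 + g_nom) = (1 + g_real)(1 + π), so g_real = 1.0570 / 0.9860 − 1 = 0.07201.

7.20%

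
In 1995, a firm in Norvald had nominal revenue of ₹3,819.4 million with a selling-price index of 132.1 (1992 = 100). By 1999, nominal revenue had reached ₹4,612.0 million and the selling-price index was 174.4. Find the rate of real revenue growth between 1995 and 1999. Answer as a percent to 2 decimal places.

-8.54%

Deflate each year: 1995 → 3819.4/1.321 = 2891.29; 1999 → 4612.0/1.744 = 2644.50.
So real revenue changed by 2644.50/2891.29 − 1 = -0.0854, i.e. -8.54%.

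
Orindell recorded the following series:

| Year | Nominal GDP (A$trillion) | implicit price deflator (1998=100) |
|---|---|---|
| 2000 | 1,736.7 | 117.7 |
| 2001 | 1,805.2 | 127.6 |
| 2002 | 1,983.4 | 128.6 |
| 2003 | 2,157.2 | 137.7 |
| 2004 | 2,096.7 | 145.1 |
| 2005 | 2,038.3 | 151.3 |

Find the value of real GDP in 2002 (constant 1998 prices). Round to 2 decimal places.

A$1,542.30 trillion

Real GDP 2002 = 1983.4 / 1.286 = 1542.30.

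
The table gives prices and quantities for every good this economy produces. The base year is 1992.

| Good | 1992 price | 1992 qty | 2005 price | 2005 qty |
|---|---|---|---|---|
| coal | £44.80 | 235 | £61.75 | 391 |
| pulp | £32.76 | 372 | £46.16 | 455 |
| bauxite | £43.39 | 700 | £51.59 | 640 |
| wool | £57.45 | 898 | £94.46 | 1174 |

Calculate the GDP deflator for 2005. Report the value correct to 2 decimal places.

Nominal GDP 2005 = 61.75·391 + 46.16·455 + 51.59·640 + 94.46·1174 = 189060.69.
Real GDP 2005 (at 1992 prices) = 44.80·391 + 32.76·455 + 43.39·640 + 57.45·1174 = 127638.50.
Deflator = Nominal/Real × 100 = 189060.69/127638.50 × 100 = 148.122.

148.12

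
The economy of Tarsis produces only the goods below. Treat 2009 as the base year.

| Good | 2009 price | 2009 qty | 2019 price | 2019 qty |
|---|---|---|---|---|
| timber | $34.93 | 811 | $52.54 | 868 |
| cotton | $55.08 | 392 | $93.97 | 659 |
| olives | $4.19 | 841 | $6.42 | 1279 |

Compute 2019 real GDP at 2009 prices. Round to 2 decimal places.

$71975.97

Real GDP 2019 = Σ (p_2009 × q_2019) = 34.93·868 + 55.08·659 + 4.19·1279 = 71975.97.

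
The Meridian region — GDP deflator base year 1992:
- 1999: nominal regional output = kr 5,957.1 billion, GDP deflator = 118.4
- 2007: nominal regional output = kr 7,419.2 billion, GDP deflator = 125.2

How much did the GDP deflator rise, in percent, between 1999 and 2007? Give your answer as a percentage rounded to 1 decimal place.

Price-level change = 125.2 / 118.4 − 1 = 0.0574.

5.7%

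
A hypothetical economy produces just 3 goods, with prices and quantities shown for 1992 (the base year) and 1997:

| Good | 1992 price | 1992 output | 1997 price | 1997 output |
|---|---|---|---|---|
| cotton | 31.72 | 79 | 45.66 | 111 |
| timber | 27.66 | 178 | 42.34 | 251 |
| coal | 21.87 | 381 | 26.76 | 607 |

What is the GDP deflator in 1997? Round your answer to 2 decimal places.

134.54

Nominal GDP 1997 = 45.66·111 + 42.34·251 + 26.76·607 = 31938.92.
Real GDP 1997 (at 1992 prices) = 31.72·111 + 27.66·251 + 21.87·607 = 23738.67.
Deflator = Nominal/Real × 100 = 31938.92/23738.67 × 100 = 134.544.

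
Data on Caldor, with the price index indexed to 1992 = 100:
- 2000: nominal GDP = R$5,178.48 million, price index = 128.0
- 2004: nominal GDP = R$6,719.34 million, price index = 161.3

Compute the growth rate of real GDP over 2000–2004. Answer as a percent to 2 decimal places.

Deflate each year: 2000 → 5178.48/1.280 = 4045.69; 2004 → 6719.34/1.613 = 4165.74.
So real GDP changed by 4165.74/4045.69 − 1 = 0.0297, i.e. 2.97%.

2.97%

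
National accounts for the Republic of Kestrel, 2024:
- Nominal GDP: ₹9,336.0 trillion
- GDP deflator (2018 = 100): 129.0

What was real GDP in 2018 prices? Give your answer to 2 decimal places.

Real GDP = Nominal / (GDP deflator/100) = 9336.0 / 1.290 = 7237.21.

₹7,237.21 trillion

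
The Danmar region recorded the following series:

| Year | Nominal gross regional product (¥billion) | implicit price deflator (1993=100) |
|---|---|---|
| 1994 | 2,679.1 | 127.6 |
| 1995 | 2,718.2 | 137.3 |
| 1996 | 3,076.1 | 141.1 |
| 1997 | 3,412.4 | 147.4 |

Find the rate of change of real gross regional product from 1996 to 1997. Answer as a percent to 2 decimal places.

Real gross regional product 1996 = 3076.1/1.411 = 2180.09.
Real gross regional product 1997 = 3412.4/1.474 = 2315.06.
Change = 2315.06/2180.09 − 1 = 0.0619.

6.19%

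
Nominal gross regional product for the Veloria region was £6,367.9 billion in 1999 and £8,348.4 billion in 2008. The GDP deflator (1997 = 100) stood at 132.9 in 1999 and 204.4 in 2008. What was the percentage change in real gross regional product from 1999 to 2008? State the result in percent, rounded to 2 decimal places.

-14.76%

Deflate each year: 1999 → 6367.9/1.329 = 4791.50; 2008 → 8348.4/2.044 = 4084.34.
So real gross regional product changed by 4084.34/4791.50 − 1 = -0.1476, i.e. -14.76%.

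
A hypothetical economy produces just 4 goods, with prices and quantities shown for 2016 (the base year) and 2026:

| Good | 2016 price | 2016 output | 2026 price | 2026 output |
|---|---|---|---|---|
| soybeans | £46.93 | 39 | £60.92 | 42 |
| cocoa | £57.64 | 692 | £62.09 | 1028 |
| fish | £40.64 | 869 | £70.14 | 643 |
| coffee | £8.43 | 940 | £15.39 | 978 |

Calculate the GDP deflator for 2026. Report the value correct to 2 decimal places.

Nominal GDP 2026 = 60.92·42 + 62.09·1028 + 70.14·643 + 15.39·978 = 126538.60.
Real GDP 2026 (at 2016 prices) = 46.93·42 + 57.64·1028 + 40.64·643 + 8.43·978 = 95601.04.
Deflator = Nominal/Real × 100 = 126538.60/95601.04 × 100 = 132.361.

132.36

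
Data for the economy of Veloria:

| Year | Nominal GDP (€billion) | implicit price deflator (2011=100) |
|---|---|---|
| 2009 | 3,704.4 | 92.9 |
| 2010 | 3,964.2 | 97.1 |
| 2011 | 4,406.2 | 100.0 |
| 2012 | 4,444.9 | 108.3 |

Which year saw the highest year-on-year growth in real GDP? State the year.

2011

2010: real = 3964.2/0.971 = 4082.60; growth vs 2009 (3987.51) = 2.38%.
2011: real = 4406.2/1.000 = 4406.20; growth vs 2010 (4082.60) = 7.93%.
2012: real = 4444.9/1.083 = 4104.25; growth vs 2011 (4406.20) = -6.85%.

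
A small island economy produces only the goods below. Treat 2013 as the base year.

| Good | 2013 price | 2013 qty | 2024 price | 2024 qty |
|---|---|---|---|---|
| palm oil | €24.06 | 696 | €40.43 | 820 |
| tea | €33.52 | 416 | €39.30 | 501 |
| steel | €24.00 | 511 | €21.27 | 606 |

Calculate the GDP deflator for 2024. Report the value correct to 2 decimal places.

Nominal GDP 2024 = 40.43·820 + 39.30·501 + 21.27·606 = 65731.52.
Real GDP 2024 (at 2013 prices) = 24.06·820 + 33.52·501 + 24.00·606 = 51066.72.
Deflator = Nominal/Real × 100 = 65731.52/51066.72 × 100 = 128.717.

128.72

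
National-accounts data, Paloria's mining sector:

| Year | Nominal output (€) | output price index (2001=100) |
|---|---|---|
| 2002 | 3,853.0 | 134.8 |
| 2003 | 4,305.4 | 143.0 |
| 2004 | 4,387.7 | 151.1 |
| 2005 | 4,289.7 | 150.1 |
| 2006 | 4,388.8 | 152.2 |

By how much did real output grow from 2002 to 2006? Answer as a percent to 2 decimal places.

Real output 2002 = 3853.0/1.348 = 2858.31.
Real output 2006 = 4388.8/1.522 = 2883.57.
Change = 2883.57/2858.31 − 1 = 0.0088.

0.88%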